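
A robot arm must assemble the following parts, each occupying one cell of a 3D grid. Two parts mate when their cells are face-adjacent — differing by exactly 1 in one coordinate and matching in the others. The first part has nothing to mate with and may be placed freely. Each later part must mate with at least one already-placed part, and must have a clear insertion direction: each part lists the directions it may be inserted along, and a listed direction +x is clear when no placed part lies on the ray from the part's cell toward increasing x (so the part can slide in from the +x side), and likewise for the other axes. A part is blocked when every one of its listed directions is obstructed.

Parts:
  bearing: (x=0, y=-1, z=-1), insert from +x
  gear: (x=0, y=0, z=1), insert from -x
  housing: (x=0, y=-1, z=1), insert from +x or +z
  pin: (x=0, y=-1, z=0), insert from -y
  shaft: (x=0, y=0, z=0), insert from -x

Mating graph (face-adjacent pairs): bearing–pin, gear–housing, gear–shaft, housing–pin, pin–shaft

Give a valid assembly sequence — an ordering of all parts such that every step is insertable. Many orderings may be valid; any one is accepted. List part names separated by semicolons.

gear; housing; pin; bearing; shaft

1. gear@(0, 0, 1) [-x clear] — {gear}
2. housing@(0, -1, 1) [+x clear] — {gear, housing}
3. pin@(0, -1, 0) [-y clear] — {gear, housing, pin}
4. bearing@(0, -1, -1) [+x clear] — {bearing, gear, housing, pin}
5. shaft@(0, 0, 0) [-x clear] — {bearing, gear, housing, pin, shaft}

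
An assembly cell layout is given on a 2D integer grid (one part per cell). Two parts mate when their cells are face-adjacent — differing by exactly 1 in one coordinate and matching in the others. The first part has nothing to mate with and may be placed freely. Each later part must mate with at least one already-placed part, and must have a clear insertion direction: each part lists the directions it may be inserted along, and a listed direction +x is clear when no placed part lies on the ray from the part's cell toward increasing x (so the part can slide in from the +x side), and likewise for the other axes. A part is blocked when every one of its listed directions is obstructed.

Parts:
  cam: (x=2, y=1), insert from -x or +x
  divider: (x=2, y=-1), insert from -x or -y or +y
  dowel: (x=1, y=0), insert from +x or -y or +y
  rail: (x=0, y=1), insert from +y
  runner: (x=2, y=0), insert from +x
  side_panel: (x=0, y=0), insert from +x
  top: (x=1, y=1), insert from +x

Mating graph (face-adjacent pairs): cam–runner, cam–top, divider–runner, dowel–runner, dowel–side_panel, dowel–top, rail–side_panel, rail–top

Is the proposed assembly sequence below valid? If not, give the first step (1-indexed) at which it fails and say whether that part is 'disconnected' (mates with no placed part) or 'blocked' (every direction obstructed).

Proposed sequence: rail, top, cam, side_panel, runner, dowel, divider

Valid

1. rail@(0, 1) [+y clear] — {rail}
2. top@(1, 1) [+x clear] — {rail, top}
3. cam@(2, 1) [+x clear] — {cam, rail, top}
4. side_panel@(0, 0) [+x clear] — {cam, rail, side_panel, top}
5. runner@(2, 0) [+x clear] — {cam, rail, runner, side_panel, top}
6. dowel@(1, 0) [-y clear] — {cam, dowel, rail, runner, side_panel, top}
7. divider@(2, -1) [-x clear] — {cam, divider, dowel, rail, runner, side_panel, top}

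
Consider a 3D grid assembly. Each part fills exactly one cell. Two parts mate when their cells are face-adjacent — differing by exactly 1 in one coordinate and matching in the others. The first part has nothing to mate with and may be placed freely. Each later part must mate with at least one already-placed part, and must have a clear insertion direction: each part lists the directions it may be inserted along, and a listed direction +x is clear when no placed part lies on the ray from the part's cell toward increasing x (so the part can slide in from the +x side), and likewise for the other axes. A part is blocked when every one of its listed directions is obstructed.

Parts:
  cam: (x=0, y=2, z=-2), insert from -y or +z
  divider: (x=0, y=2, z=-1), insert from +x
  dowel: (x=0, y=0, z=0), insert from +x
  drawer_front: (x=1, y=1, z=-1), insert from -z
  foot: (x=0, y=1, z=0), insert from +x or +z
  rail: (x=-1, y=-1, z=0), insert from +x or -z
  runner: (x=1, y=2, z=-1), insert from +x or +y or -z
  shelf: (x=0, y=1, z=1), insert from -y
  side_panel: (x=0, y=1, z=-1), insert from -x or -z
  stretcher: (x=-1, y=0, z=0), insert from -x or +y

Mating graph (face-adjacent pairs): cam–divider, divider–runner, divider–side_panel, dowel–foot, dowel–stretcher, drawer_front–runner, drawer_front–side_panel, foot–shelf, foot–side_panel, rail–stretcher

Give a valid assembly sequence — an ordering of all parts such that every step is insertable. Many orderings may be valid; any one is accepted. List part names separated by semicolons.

1. foot@(0, 1, 0) [+x clear] — {foot}
2. side_panel@(0, 1, -1) [-x clear] — {foot, side_panel}
3. divider@(0, 2, -1) [+x clear] — {divider, foot, side_panel}
4. runner@(1, 2, -1) [+x clear] — {divider, foot, runner, side_panel}
5. drawer_front@(1, 1, -1) [-z clear] — {divider, drawer_front, foot, runner, side_panel}
6. cam@(0, 2, -2) [-y clear] — {cam, divider, drawer_front, foot, runner, side_panel}
7. dowel@(0, 0, 0) [+x clear] — {cam, divider, dowel, drawer_front, foot, runner, side_panel}
8. stretcher@(-1, 0, 0) [-x clear] — {cam, divider, dowel, drawer_front, foot, runner, side_panel, stretcher}
9. rail@(-1, -1, 0) [+x clear] — {cam, divider, dowel, drawer_front, foot, rail, runner, side_panel, stretcher}
10. shelf@(0, 1, 1) [-y clear] — {cam, divider, dowel, drawer_front, foot, rail, runner, shelf, side_panel, stretcher}

foot; side_panel; divider; runner; drawer_front; cam; dowel; stretcher; rail; shelf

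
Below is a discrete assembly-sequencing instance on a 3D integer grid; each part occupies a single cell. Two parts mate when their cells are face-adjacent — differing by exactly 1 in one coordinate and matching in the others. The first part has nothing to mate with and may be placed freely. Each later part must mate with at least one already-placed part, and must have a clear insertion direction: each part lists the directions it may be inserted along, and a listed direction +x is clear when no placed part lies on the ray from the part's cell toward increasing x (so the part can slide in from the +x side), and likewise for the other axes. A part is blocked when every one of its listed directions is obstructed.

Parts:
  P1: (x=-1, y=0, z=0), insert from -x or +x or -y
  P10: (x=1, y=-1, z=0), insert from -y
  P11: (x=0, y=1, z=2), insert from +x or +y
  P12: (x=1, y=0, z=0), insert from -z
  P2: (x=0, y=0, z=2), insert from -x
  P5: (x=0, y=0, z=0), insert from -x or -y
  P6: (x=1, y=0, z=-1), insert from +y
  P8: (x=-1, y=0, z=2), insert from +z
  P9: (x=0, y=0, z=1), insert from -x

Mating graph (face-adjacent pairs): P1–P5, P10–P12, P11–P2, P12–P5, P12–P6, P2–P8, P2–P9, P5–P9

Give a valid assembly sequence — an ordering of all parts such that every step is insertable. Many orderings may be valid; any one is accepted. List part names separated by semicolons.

P2; P8; P11; P9; P5; P1; P12; P6; P10

1. P2@(0, 0, 2) [-x clear] — {P2}
2. P8@(-1, 0, 2) [+z clear] — {P2, P8}
3. P11@(0, 1, 2) [+x clear] — {P11, P2, P8}
4. P9@(0, 0, 1) [-x clear] — {P11, P2, P8, P9}
5. P5@(0, 0, 0) [-x clear] — {P11, P2, P5, P8, P9}
6. P1@(-1, 0, 0) [-x clear] — {P1, P11, P2, P5, P8, P9}
7. P12@(1, 0, 0) [-z clear] — {P1, P11, P12, P2, P5, P8, P9}
8. P6@(1, 0, -1) [+y clear] — {P1, P11, P12, P2, P5, P6, P8, P9}
9. P10@(1, -1, 0) [-y clear] — {P1, P10, P11, P12, P2, P5, P6, P8, P9}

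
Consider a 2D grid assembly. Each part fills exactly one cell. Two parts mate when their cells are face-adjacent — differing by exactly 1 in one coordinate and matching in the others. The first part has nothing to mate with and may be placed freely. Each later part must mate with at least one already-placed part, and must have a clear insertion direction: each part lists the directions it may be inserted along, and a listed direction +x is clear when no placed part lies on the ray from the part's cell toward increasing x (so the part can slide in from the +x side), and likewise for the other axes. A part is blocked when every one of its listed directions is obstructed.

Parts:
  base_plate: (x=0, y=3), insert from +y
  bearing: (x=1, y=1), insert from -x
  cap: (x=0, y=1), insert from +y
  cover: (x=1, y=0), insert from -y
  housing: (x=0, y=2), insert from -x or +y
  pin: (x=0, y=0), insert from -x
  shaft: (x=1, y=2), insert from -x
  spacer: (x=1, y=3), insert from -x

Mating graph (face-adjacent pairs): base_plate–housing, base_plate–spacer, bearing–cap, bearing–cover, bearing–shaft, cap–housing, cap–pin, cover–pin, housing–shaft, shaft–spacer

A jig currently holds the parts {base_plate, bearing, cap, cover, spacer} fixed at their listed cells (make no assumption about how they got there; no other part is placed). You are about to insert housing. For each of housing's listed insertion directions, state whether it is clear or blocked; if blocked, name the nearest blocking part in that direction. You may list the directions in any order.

+y: blocked by base_plate; -x: clear

-x: ray from housing(0, 2) has no placed part ⇒ clear
+y: nearest on ray is base_plate@(0, 3) ⇒ blocked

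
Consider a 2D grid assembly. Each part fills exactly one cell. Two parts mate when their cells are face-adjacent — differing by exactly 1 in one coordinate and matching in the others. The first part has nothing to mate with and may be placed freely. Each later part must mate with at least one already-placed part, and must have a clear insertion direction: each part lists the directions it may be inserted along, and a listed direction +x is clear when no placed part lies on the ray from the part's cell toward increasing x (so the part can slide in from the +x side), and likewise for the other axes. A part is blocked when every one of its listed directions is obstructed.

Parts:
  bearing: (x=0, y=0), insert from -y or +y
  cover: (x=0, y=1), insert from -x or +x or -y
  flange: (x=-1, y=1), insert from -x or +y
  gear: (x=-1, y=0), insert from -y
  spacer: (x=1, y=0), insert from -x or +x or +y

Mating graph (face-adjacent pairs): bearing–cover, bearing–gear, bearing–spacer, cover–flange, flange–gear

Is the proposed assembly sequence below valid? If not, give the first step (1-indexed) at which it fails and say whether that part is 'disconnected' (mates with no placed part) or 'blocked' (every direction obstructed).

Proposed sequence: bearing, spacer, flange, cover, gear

1. bearing@(0, 0) [-y clear] — {bearing}
2. spacer@(1, 0) [+x clear] — {bearing, spacer}
3. flange@(-1, 1) — no placed neighbour ⇒ disconnected

Invalid at step 3 (disconnected)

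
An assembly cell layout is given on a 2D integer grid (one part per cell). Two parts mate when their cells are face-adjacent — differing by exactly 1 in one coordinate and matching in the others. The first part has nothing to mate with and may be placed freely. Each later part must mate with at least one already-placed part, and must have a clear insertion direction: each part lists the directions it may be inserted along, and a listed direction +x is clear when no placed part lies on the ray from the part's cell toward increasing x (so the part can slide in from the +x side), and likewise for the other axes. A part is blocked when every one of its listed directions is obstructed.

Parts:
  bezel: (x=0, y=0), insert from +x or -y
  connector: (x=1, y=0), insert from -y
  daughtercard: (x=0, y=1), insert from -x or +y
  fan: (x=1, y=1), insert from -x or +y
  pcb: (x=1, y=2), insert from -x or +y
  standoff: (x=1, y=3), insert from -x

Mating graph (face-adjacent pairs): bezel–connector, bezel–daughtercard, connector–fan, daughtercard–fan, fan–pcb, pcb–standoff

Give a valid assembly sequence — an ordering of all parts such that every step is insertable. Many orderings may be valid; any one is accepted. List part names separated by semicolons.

standoff; pcb; fan; daughtercard; connector; bezel

1. standoff@(1, 3) [-x clear] — {standoff}
2. pcb@(1, 2) [-x clear] — {pcb, standoff}
3. fan@(1, 1) [-x clear] — {fan, pcb, standoff}
4. daughtercard@(0, 1) [-x clear] — {daughtercard, fan, pcb, standoff}
5. connector@(1, 0) [-y clear] — {connector, daughtercard, fan, pcb, standoff}
6. bezel@(0, 0) [-y clear] — {bezel, connector, daughtercard, fan, pcb, standoff}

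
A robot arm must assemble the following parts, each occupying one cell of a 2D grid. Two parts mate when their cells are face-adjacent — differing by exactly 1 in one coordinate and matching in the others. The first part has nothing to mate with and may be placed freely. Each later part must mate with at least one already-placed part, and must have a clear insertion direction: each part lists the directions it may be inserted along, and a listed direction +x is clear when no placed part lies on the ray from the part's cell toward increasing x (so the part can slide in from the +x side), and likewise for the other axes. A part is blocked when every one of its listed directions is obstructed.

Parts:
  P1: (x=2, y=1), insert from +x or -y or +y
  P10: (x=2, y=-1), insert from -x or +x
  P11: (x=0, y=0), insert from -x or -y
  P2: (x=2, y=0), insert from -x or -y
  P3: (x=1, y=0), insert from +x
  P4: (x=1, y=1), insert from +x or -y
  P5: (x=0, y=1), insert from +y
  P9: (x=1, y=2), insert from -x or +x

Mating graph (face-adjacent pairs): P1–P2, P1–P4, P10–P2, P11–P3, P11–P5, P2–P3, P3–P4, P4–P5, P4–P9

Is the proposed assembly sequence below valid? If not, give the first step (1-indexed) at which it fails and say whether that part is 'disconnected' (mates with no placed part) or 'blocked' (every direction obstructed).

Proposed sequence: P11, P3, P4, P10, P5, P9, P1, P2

Invalid at step 4 (disconnected)

1. P11@(0, 0) [-x clear] — {P11}
2. P3@(1, 0) [+x clear] — {P11, P3}
3. P4@(1, 1) [+x clear] — {P11, P3, P4}
4. P10@(2, -1) — no placed neighbour ⇒ disconnected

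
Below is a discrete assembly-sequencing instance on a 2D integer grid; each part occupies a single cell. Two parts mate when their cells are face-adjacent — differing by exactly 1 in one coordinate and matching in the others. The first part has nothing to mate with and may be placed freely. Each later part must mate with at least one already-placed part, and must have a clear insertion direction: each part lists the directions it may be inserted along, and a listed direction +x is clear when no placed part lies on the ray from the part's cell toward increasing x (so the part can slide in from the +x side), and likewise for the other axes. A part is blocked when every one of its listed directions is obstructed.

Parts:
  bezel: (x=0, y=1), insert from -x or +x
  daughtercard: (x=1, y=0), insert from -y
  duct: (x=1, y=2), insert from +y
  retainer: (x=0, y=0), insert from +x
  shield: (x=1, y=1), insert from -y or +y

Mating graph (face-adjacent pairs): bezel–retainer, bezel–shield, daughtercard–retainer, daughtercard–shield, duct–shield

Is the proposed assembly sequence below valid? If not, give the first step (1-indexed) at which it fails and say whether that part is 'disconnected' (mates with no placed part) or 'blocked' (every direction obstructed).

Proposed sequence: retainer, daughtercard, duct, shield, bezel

Invalid at step 3 (disconnected)

1. retainer@(0, 0) [+x clear] — {retainer}
2. daughtercard@(1, 0) [-y clear] — {daughtercard, retainer}
3. duct@(1, 2) — no placed neighbour ⇒ disconnected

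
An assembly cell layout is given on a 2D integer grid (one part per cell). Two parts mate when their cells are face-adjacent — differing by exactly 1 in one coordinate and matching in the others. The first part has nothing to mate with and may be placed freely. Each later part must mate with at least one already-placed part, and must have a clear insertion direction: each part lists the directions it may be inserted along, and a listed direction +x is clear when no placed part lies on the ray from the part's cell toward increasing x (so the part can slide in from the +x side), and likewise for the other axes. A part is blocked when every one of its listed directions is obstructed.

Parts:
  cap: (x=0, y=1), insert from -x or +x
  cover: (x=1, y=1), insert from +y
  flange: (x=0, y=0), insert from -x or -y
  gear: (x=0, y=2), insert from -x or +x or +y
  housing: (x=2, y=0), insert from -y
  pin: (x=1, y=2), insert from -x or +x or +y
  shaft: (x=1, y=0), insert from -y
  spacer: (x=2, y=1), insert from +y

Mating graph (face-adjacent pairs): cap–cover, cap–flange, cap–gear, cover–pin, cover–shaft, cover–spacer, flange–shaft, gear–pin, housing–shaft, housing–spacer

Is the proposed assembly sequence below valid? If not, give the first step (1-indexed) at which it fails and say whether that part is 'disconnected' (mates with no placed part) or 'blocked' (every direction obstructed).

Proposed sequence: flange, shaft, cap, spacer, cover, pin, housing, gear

Invalid at step 4 (disconnected)

1. flange@(0, 0) [-x clear] — {flange}
2. shaft@(1, 0) [-y clear] — {flange, shaft}
3. cap@(0, 1) [-x clear] — {cap, flange, shaft}
4. spacer@(2, 1) — no placed neighbour ⇒ disconnected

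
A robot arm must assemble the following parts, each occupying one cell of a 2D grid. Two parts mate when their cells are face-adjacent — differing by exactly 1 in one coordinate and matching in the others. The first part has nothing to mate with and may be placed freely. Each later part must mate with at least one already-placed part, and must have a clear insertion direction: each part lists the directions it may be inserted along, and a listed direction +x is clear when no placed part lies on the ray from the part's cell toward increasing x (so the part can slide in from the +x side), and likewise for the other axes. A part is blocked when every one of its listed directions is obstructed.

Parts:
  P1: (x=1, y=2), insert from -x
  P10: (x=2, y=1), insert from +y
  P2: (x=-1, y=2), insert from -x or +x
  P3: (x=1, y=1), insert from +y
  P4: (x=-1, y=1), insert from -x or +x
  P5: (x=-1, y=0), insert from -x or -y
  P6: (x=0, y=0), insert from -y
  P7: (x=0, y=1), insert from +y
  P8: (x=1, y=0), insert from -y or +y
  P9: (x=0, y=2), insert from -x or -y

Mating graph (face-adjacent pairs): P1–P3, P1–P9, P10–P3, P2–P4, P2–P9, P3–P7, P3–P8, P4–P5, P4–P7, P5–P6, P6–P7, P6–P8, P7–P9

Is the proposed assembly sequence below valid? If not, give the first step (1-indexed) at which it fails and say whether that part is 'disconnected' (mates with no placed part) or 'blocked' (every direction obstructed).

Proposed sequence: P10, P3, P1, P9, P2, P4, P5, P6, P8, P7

1. P10@(2, 1) [+y clear] — {P10}
2. P3@(1, 1) [+y clear] — {P10, P3}
3. P1@(1, 2) [-x clear] — {P1, P10, P3}
4. P9@(0, 2) [-x clear] — {P1, P10, P3, P9}
5. P2@(-1, 2) [-x clear] — {P1, P10, P2, P3, P9}
6. P4@(-1, 1) [-x clear] — {P1, P10, P2, P3, P4, P9}
7. P5@(-1, 0) [-x clear] — {P1, P10, P2, P3, P4, P5, P9}
8. P6@(0, 0) [-y clear] — {P1, P10, P2, P3, P4, P5, P6, P9}
9. P8@(1, 0) [-y clear] — {P1, P10, P2, P3, P4, P5, P6, P8, P9}
10. P7@(0, 1) — +y all obstructed ⇒ blocked

Invalid at step 10 (blocked)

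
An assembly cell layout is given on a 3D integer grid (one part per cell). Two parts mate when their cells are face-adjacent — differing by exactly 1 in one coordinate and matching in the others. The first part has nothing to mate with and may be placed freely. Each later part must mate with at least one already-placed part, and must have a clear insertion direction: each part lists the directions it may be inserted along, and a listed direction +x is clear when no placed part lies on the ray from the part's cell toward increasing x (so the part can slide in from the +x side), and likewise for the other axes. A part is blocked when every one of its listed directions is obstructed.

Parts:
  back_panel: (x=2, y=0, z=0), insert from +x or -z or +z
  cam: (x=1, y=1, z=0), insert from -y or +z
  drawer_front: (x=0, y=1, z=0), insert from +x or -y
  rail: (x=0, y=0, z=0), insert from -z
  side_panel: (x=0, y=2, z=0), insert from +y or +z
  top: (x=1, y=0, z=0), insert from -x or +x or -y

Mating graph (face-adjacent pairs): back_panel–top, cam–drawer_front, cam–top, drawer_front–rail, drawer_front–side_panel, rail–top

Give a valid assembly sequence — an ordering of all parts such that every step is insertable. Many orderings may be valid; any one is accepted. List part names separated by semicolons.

1. back_panel@(2, 0, 0) [+x clear] — {back_panel}
2. top@(1, 0, 0) [-x clear] — {back_panel, top}
3. cam@(1, 1, 0) [+z clear] — {back_panel, cam, top}
4. drawer_front@(0, 1, 0) [-y clear] — {back_panel, cam, drawer_front, top}
5. side_panel@(0, 2, 0) [+y clear] — {back_panel, cam, drawer_front, side_panel, top}
6. rail@(0, 0, 0) [-z clear] — {back_panel, cam, drawer_front, rail, side_panel, top}

back_panel; top; cam; drawer_front; side_panel; rail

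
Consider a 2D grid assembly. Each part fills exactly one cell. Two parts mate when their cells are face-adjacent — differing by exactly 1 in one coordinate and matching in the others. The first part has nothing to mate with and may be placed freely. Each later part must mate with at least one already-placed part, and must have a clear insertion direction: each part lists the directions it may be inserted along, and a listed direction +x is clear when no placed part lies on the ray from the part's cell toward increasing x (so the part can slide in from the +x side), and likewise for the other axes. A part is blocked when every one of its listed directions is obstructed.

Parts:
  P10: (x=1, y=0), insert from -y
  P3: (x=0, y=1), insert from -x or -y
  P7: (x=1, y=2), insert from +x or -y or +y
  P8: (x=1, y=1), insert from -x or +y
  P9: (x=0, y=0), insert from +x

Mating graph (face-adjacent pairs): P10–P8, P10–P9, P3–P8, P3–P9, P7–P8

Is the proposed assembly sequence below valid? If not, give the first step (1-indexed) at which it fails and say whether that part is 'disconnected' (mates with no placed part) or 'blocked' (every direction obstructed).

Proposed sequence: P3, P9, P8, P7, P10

1. P3@(0, 1) [-x clear] — {P3}
2. P9@(0, 0) [+x clear] — {P3, P9}
3. P8@(1, 1) [+y clear] — {P3, P8, P9}
4. P7@(1, 2) [+x clear] — {P3, P7, P8, P9}
5. P10@(1, 0) [-y clear] — {P10, P3, P7, P8, P9}

Valid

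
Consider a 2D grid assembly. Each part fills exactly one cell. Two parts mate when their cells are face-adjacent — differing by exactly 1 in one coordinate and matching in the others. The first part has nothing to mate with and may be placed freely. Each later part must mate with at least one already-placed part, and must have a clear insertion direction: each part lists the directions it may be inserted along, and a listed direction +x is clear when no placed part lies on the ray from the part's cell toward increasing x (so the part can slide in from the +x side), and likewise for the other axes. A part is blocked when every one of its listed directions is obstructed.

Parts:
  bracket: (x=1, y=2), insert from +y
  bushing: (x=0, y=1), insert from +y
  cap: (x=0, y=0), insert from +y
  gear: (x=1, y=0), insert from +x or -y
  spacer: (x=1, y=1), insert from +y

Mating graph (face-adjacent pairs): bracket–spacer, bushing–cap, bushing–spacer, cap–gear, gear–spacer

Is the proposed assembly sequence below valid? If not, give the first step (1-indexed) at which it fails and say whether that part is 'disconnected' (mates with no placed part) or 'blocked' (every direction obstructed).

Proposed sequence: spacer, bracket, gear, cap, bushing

1. spacer@(1, 1) [+y clear] — {spacer}
2. bracket@(1, 2) [+y clear] — {bracket, spacer}
3. gear@(1, 0) [+x clear] — {bracket, gear, spacer}
4. cap@(0, 0) [+y clear] — {bracket, cap, gear, spacer}
5. bushing@(0, 1) [+y clear] — {bracket, bushing, cap, gear, spacer}

Valid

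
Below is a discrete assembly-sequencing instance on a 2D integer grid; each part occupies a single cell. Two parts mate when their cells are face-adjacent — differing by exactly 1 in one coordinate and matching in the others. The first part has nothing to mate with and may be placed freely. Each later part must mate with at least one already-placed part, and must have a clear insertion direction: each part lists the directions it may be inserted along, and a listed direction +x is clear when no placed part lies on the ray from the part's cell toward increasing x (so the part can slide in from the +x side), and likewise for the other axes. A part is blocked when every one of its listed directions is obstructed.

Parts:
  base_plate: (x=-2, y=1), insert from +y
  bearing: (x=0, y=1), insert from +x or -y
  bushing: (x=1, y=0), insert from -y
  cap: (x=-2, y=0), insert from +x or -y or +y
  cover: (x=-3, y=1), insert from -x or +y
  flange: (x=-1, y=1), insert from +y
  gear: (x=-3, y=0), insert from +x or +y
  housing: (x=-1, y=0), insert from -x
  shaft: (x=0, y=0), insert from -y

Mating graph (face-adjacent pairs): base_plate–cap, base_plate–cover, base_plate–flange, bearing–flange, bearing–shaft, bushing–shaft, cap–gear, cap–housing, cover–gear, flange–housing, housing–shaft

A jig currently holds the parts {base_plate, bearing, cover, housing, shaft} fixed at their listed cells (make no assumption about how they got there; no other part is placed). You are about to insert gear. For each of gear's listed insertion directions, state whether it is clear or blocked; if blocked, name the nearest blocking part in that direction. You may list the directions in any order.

+x: nearest on ray is housing@(-1, 0) ⇒ blocked
+y: nearest on ray is cover@(-3, 1) ⇒ blocked

+x: blocked by housing; +y: blocked by cover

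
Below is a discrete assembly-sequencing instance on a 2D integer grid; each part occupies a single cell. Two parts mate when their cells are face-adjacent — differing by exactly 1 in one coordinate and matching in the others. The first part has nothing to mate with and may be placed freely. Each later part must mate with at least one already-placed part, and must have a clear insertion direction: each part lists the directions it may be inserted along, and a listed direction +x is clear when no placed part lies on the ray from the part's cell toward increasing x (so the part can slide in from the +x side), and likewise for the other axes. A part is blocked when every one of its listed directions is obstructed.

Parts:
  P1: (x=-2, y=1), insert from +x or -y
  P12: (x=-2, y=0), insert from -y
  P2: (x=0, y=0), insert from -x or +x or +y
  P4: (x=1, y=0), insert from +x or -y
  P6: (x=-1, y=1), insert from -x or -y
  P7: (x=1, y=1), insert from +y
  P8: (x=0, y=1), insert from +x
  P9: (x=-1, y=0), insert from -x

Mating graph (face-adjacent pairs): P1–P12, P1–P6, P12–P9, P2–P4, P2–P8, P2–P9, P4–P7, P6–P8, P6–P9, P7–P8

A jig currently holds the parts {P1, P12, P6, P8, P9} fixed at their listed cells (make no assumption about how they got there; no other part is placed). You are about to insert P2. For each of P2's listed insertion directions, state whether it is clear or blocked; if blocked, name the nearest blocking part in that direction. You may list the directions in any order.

-x: nearest on ray is P9@(-1, 0) ⇒ blocked
+x: ray from P2(0, 0) has no placed part ⇒ clear
+y: nearest on ray is P8@(0, 1) ⇒ blocked

+x: clear; +y: blocked by P8; -x: blocked by P9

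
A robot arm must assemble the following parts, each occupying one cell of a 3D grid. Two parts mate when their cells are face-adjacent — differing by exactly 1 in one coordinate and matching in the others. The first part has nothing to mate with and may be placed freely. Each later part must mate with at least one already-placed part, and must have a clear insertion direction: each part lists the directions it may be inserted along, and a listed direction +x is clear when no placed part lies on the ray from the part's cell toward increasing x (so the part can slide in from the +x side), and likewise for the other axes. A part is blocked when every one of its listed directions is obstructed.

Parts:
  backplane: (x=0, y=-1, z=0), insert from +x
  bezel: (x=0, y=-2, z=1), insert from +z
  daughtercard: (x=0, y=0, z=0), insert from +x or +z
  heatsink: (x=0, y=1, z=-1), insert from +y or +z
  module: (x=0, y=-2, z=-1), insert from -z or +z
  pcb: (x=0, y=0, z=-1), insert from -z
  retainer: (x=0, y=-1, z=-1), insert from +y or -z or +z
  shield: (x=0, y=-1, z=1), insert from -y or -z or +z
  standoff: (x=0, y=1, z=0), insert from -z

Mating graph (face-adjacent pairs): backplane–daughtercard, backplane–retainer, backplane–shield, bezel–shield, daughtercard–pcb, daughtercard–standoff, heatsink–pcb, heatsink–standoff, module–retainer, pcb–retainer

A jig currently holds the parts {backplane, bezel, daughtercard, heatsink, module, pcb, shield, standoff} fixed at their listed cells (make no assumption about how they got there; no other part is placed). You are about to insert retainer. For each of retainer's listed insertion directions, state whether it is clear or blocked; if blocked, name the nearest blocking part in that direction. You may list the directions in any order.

+y: nearest on ray is pcb@(0, 0, -1) ⇒ blocked
-z: ray from retainer(0, -1, -1) has no placed part ⇒ clear
+z: nearest on ray is backplane@(0, -1, 0) ⇒ blocked

+y: blocked by pcb; +z: blocked by backplane; -z: clear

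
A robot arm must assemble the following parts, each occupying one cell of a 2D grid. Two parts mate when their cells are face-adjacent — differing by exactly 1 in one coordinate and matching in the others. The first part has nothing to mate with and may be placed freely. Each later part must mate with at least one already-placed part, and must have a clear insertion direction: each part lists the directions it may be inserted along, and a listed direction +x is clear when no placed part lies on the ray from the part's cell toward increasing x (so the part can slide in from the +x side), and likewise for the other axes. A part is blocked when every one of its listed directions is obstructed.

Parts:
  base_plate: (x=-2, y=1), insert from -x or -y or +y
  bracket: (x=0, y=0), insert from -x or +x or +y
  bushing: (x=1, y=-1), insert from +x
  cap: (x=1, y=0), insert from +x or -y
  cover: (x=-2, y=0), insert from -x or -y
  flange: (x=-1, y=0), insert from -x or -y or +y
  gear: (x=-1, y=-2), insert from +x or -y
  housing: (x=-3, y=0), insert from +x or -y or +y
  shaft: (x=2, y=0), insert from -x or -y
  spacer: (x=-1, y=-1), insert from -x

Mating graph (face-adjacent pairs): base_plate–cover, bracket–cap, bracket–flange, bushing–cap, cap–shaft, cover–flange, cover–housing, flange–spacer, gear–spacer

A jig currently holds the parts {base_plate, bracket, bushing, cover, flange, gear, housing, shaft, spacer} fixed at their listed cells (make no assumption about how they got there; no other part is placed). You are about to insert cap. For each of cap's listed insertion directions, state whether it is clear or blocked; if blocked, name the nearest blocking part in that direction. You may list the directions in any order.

+x: nearest on ray is shaft@(2, 0) ⇒ blocked
-y: nearest on ray is bushing@(1, -1) ⇒ blocked

+x: blocked by shaft; -y: blocked by bushing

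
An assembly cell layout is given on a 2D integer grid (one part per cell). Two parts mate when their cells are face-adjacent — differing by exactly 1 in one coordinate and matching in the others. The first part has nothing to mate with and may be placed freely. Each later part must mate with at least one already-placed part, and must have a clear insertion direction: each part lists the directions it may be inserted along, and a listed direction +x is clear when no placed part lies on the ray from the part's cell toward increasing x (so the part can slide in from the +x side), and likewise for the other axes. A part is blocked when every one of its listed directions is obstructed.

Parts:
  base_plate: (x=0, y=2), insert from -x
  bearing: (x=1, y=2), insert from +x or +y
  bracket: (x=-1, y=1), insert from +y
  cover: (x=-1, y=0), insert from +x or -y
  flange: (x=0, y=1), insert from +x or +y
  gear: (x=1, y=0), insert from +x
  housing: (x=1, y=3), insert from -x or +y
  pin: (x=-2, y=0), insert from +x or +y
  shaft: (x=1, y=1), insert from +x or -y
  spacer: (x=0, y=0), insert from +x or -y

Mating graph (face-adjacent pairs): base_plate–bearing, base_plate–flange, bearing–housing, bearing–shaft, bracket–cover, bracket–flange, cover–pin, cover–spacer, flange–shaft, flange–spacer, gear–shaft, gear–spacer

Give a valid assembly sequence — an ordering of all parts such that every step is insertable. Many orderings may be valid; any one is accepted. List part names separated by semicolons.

1. pin@(-2, 0) [+x clear] — {pin}
2. cover@(-1, 0) [+x clear] — {cover, pin}
3. bracket@(-1, 1) [+y clear] — {bracket, cover, pin}
4. spacer@(0, 0) [+x clear] — {bracket, cover, pin, spacer}
5. gear@(1, 0) [+x clear] — {bracket, cover, gear, pin, spacer}
6. shaft@(1, 1) [+x clear] — {bracket, cover, gear, pin, shaft, spacer}
7. bearing@(1, 2) [+x clear] — {bearing, bracket, cover, gear, pin, shaft, spacer}
8. housing@(1, 3) [-x clear] — {bearing, bracket, cover, gear, housing, pin, shaft, spacer}
9. flange@(0, 1) [+y clear] — {bearing, bracket, cover, flange, gear, housing, pin, shaft, spacer}
10. base_plate@(0, 2) [-x clear] — {base_plate, bearing, bracket, cover, flange, gear, housing, pin, shaft, spacer}

pin; cover; bracket; spacer; gear; shaft; bearing; housing; flange; base_plate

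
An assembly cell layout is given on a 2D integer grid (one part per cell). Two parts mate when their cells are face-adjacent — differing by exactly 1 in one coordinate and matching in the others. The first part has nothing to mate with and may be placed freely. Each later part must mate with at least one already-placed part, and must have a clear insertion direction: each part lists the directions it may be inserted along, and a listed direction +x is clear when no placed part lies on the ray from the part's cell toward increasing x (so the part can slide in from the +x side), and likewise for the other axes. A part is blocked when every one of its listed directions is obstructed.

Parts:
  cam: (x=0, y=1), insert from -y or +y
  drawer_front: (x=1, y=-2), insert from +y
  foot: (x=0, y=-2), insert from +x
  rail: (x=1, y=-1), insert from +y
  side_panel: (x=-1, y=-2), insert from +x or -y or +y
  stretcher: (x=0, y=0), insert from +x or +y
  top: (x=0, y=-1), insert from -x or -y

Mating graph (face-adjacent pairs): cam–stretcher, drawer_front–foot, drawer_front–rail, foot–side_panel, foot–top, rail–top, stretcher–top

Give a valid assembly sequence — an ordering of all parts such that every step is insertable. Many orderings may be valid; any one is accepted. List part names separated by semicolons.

stretcher; cam; top; foot; drawer_front; rail; side_panel

1. stretcher@(0, 0) [+x clear] — {stretcher}
2. cam@(0, 1) [+y clear] — {cam, stretcher}
3. top@(0, -1) [-x clear] — {cam, stretcher, top}
4. foot@(0, -2) [+x clear] — {cam, foot, stretcher, top}
5. drawer_front@(1, -2) [+y clear] — {cam, drawer_front, foot, stretcher, top}
6. rail@(1, -1) [+y clear] — {cam, drawer_front, foot, rail, stretcher, top}
7. side_panel@(-1, -2) [-y clear] — {cam, drawer_front, foot, rail, side_panel, stretcher, top}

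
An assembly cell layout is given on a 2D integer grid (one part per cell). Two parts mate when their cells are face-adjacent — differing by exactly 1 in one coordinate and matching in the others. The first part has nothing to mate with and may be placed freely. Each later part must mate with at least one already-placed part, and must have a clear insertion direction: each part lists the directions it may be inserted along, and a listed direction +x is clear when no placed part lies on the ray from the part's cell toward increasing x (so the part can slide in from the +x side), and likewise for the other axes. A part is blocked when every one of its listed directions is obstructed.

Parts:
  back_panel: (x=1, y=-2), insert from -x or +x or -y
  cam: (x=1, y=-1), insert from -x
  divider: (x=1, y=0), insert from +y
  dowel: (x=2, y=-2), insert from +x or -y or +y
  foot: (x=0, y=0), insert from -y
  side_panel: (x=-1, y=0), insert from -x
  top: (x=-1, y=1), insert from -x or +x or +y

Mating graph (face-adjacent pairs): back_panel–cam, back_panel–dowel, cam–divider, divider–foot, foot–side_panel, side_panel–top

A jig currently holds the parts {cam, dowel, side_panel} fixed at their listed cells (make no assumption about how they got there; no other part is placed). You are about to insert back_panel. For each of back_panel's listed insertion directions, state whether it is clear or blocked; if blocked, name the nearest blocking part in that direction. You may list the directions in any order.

-x: ray from back_panel(1, -2) has no placed part ⇒ clear
+x: nearest on ray is dowel@(2, -2) ⇒ blocked
-y: ray from back_panel(1, -2) has no placed part ⇒ clear

+x: blocked by dowel; -x: clear; -y: clear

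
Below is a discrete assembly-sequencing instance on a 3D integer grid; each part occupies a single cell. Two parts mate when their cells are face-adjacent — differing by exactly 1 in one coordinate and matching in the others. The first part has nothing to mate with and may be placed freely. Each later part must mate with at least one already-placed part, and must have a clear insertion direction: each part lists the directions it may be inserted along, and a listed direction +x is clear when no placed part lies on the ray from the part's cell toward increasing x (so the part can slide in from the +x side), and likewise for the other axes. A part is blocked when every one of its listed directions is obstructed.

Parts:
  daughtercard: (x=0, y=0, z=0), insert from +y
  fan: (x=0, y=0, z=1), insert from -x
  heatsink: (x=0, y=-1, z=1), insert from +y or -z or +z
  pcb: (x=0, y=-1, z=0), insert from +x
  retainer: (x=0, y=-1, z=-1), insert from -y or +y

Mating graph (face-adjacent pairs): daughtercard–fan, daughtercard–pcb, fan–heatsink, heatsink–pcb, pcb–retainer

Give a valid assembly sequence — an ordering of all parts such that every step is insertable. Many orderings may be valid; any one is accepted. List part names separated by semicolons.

1. pcb@(0, -1, 0) [+x clear] — {pcb}
2. retainer@(0, -1, -1) [-y clear] — {pcb, retainer}
3. daughtercard@(0, 0, 0) [+y clear] — {daughtercard, pcb, retainer}
4. fan@(0, 0, 1) [-x clear] — {daughtercard, fan, pcb, retainer}
5. heatsink@(0, -1, 1) [+z clear] — {daughtercard, fan, heatsink, pcb, retainer}

pcb; retainer; daughtercard; fan; heatsink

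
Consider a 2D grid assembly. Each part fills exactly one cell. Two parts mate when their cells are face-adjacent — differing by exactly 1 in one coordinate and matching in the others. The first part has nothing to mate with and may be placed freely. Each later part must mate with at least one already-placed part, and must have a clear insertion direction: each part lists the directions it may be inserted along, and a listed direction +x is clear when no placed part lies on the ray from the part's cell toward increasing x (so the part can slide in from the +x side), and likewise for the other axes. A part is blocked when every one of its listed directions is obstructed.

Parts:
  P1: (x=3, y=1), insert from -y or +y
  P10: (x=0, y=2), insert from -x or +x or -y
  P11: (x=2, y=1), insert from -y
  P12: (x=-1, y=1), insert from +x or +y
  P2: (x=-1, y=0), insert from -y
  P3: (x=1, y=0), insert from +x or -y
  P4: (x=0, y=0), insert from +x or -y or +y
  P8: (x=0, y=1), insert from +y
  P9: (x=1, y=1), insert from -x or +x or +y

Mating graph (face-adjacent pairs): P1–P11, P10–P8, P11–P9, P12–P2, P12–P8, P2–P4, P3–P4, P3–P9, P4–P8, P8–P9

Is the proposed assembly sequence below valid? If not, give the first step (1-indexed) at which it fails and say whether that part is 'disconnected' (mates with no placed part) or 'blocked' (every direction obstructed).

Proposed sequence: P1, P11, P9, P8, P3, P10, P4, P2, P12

1. P1@(3, 1) [-y clear] — {P1}
2. P11@(2, 1) [-y clear] — {P1, P11}
3. P9@(1, 1) [-x clear] — {P1, P11, P9}
4. P8@(0, 1) [+y clear] — {P1, P11, P8, P9}
5. P3@(1, 0) [+x clear] — {P1, P11, P3, P8, P9}
6. P10@(0, 2) [-x clear] — {P1, P10, P11, P3, P8, P9}
7. P4@(0, 0) [-y clear] — {P1, P10, P11, P3, P4, P8, P9}
8. P2@(-1, 0) [-y clear] — {P1, P10, P11, P2, P3, P4, P8, P9}
9. P12@(-1, 1) [+y clear] — {P1, P10, P11, P12, P2, P3, P4, P8, P9}

Valid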